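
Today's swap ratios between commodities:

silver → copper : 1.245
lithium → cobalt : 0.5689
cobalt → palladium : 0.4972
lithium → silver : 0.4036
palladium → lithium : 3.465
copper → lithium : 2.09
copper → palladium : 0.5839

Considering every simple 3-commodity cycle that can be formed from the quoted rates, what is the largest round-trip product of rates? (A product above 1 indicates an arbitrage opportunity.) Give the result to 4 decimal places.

lithium→silver→copper→lithium: 0.4036 × 1.245 × 2.09 = 1.05019
palladium→lithium→cobalt→palladium: 3.465 × 0.5689 × 0.4972 = 0.98010
Maximum is lithium→silver→copper→lithium at 1.0502; arbitrage exists.

1.0502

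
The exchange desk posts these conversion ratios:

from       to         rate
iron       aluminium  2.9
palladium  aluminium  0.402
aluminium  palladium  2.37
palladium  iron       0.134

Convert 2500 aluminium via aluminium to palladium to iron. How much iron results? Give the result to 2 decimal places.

793.95

2500 aluminium × 2.37 = 5925 palladium
5925 palladium × 0.134 = 793.95 iron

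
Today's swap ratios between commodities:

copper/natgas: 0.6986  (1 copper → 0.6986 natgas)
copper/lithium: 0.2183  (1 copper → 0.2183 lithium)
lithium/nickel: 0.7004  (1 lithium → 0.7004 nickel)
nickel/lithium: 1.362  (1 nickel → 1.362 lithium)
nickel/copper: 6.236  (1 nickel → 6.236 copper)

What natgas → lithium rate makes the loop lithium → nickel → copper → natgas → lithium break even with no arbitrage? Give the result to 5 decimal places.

0.32773

Known legs of the cycle: 0.7004 × 6.236 × 0.6986 = 3.05127130784
For no arbitrage the full-cycle product must be 1, so the missing rate is 1 / 3.05127130784 ≈ 0.3277322.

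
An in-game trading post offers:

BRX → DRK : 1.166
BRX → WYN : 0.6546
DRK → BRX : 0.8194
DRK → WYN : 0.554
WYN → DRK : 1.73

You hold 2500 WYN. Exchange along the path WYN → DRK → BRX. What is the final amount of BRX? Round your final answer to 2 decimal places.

3543.91

2500 WYN × 1.73 = 4325 DRK
4325 DRK × 0.8194 = 3543.905 BRX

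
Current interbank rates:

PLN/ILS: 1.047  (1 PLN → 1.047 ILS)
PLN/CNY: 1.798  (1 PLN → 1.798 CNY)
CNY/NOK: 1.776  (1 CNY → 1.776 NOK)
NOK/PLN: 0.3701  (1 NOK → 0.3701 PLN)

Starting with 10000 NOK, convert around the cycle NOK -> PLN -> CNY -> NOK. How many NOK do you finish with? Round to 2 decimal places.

10000 NOK × 0.3701 = 3701 PLN
3701 PLN × 1.798 = 6654.398 CNY
6654.398 CNY × 1.776 = 11818.210848 NOK

11818.21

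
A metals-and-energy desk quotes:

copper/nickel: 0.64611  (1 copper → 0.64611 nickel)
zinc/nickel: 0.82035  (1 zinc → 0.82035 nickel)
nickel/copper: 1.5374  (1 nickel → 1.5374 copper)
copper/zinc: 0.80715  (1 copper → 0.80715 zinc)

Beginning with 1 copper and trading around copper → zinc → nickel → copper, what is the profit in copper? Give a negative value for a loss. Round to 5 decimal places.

1 copper × 0.80715 = 0.80715 zinc
0.80715 zinc × 0.82035 = 0.6621455025 nickel
0.6621455025 nickel × 1.5374 = 1.0179824955435 copper
Net change: 1.0179824955435 − 1 = 0.0179824955435 copper

0.01798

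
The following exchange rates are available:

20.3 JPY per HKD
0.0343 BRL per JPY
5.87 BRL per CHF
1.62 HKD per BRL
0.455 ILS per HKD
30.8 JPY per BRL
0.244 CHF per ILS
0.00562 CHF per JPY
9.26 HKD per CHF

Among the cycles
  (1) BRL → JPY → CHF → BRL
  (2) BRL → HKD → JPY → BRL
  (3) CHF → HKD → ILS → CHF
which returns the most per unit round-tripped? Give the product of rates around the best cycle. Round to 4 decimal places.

1.1280

(1) 30.8 × 0.00562 × 5.87 = 1.01607
(2) 1.62 × 20.3 × 0.0343 = 1.12799
(3) 9.26 × 0.455 × 0.244 = 1.02805
Highest is cycle (2) at 1.1280 (>1, arbitrage).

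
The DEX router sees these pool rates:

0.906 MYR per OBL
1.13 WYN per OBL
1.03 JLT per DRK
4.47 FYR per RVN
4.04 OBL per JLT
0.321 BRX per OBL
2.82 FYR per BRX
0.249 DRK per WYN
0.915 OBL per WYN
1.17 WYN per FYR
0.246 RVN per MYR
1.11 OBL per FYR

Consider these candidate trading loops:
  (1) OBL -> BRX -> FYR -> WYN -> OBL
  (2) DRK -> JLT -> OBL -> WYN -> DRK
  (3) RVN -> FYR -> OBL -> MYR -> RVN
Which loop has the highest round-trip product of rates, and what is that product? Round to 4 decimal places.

1.1708

(1) 0.321 × 2.82 × 1.17 × 0.915 = 0.96908
(2) 1.03 × 4.04 × 1.13 × 0.249 = 1.17084
(3) 4.47 × 1.11 × 0.906 × 0.246 = 1.10584
Highest is cycle (2) at 1.1708 (>1, arbitrage).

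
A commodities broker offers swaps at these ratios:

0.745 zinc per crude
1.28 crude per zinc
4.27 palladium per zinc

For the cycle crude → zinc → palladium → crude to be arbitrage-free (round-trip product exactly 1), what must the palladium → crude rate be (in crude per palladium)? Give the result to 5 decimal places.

Known legs of the cycle: 0.745 × 4.27 = 3.18115
For no arbitrage the full-cycle product must be 1, so the missing rate is 1 / 3.18115 ≈ 0.3143517.

0.31435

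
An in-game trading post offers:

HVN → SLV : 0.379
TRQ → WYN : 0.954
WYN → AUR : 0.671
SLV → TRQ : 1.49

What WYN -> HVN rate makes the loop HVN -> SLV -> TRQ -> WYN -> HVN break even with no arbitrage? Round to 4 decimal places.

Known legs of the cycle: 0.379 × 1.49 × 0.954 = 0.53873334
For no arbitrage the full-cycle product must be 1, so the missing rate is 1 / 0.53873334 ≈ 1.856206.

1.8562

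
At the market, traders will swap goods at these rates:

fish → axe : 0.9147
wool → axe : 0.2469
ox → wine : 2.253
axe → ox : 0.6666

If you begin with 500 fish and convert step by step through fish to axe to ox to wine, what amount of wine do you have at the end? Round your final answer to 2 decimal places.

500 fish × 0.9147 = 457.35 axe
457.35 axe × 0.6666 = 304.86951 ox
304.86951 ox × 2.253 = 686.87100603 wine

686.87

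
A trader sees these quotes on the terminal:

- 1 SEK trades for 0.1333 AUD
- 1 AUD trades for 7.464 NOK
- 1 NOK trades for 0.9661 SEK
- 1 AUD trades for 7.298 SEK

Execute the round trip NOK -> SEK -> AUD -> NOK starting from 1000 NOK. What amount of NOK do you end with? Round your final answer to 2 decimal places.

1000 NOK × 0.9661 = 966.1 SEK
966.1 SEK × 0.1333 = 128.78113 AUD
128.78113 AUD × 7.464 = 961.22235432 NOK

961.22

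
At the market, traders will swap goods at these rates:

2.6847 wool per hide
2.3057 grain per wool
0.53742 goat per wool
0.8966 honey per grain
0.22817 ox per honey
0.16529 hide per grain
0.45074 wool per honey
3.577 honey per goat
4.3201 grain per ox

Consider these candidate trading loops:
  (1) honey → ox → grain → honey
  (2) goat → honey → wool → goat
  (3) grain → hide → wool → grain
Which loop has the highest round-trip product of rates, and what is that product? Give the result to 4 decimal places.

(1) 0.22817 × 4.3201 × 0.8966 = 0.88379
(2) 3.577 × 0.45074 × 0.53742 = 0.86648
(3) 0.16529 × 2.6847 × 2.3057 = 1.02316
Highest is cycle (3) at 1.0232 (>1, arbitrage).

1.0232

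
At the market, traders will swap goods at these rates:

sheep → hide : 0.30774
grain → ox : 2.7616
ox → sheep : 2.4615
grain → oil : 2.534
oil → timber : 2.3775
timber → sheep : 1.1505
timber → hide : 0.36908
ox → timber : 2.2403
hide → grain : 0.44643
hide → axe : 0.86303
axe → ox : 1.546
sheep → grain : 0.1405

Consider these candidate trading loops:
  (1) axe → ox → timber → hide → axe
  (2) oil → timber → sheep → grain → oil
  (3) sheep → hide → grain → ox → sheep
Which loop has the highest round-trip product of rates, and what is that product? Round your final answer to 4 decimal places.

1.1032

(1) 1.546 × 2.2403 × 0.36908 × 0.86303 = 1.10322
(2) 2.3775 × 1.1505 × 0.1405 × 2.534 = 0.97385
(3) 0.30774 × 0.44643 × 2.7616 × 2.4615 = 0.93389
Highest is cycle (1) at 1.1032 (>1, arbitrage).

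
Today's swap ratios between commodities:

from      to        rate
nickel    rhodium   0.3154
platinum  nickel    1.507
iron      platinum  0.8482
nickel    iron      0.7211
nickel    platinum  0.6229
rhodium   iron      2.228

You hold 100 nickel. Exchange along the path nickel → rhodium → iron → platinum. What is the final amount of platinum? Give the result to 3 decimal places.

59.604

100 nickel × 0.3154 = 31.54 rhodium
31.54 rhodium × 2.228 = 70.27112 iron
70.27112 iron × 0.8482 = 59.603963984 platinum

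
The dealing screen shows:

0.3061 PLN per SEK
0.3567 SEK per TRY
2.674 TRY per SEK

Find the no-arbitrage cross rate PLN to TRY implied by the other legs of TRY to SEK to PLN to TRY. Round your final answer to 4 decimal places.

Known legs of the cycle: 0.3567 × 0.3061 = 0.10918587
For no arbitrage the full-cycle product must be 1, so the missing rate is 1 / 0.10918587 ≈ 9.158694.

9.1587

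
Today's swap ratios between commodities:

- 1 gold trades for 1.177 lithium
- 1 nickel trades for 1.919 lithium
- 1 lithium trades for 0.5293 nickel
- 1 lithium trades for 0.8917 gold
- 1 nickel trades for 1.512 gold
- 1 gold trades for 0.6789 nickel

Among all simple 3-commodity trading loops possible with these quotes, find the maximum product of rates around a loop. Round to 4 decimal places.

1.1617

lithium→gold→nickel→lithium: 0.8917 × 0.6789 × 1.919 = 1.16171
lithium→nickel→gold→lithium: 0.5293 × 1.512 × 1.177 = 0.94195
Maximum is lithium→gold→nickel→lithium at 1.1617; arbitrage exists.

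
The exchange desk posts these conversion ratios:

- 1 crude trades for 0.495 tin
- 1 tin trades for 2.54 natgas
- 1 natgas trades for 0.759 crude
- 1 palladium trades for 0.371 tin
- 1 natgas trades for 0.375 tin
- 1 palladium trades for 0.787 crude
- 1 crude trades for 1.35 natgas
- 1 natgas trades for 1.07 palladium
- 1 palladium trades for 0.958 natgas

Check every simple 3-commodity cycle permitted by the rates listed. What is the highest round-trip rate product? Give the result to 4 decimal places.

1.1368

palladium→crude→natgas→palladium: 0.787 × 1.35 × 1.07 = 1.13682
palladium→tin→natgas→palladium: 0.371 × 2.54 × 1.07 = 1.00830
natgas→crude→tin→natgas: 0.759 × 0.495 × 2.54 = 0.95429
Maximum is palladium→crude→natgas→palladium at 1.1368; arbitrage exists.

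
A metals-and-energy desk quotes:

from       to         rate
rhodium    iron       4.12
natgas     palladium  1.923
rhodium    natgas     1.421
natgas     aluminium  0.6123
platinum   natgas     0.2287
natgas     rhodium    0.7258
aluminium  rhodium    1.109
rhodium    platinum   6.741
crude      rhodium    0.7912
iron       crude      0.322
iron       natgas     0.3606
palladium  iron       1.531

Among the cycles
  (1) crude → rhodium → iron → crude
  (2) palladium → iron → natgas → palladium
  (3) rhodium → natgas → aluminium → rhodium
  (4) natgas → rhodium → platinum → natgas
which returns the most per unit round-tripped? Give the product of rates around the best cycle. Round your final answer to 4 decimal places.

(1) 0.7912 × 4.12 × 0.322 = 1.04964
(2) 1.531 × 0.3606 × 1.923 = 1.06165
(3) 1.421 × 0.6123 × 1.109 = 0.96492
(4) 0.7258 × 6.741 × 0.2287 = 1.11894
Highest is cycle (4) at 1.1189 (>1, arbitrage).

1.1189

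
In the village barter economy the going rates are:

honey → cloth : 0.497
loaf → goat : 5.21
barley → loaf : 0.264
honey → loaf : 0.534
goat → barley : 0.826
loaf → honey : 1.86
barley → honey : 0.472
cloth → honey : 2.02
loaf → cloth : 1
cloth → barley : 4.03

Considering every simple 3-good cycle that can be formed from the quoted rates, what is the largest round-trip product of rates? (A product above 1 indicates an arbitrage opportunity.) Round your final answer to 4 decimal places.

barley→loaf→goat→barley: 0.264 × 5.21 × 0.826 = 1.13611
loaf→cloth→honey→loaf: 1 × 2.02 × 0.534 = 1.07868
barley→loaf→cloth→barley: 0.264 × 1 × 4.03 = 1.06392
barley→honey→cloth→barley: 0.472 × 0.497 × 4.03 = 0.94537
Maximum is barley→loaf→goat→barley at 1.1361; arbitrage exists.

1.1361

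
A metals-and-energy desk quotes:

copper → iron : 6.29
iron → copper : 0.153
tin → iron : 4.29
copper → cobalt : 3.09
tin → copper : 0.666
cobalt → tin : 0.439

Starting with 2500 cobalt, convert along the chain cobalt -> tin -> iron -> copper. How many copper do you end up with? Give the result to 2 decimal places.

2500 cobalt × 0.439 = 1097.5 tin
1097.5 tin × 4.29 = 4708.275 iron
4708.275 iron × 0.153 = 720.366075 copper

720.37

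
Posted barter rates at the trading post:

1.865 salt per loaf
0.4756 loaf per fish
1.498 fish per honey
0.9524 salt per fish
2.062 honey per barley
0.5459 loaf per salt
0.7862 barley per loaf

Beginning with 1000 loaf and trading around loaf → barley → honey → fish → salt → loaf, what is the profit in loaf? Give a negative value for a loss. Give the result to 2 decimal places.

1000 loaf × 0.7862 = 786.2 barley
786.2 barley × 2.062 = 1621.1444 honey
1621.1444 honey × 1.498 = 2428.4743112 fish
2428.4743112 fish × 0.9524 = 2312.87893398688 salt
2312.87893398688 salt × 0.5459 = 1262.600610063437792 loaf
Net change: 1262.600610063437792 − 1000 = 262.600610063437792 loaf

262.60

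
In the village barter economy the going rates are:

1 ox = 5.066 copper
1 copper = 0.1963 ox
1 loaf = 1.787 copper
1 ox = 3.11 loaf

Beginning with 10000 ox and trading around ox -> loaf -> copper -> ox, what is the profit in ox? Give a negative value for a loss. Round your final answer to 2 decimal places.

909.51

10000 ox × 3.11 = 31100 loaf
31100 loaf × 1.787 = 55575.7 copper
55575.7 copper × 0.1963 = 10909.50991 ox
Net change: 10909.50991 − 10000 = 909.50991 ox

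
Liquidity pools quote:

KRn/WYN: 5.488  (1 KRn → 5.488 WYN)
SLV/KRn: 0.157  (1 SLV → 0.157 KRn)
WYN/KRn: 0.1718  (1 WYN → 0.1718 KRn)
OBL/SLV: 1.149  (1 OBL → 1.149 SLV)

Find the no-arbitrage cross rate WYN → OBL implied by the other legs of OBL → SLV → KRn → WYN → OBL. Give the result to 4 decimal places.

Known legs of the cycle: 1.149 × 0.157 × 5.488 = 0.989996784
For no arbitrage the full-cycle product must be 1, so the missing rate is 1 / 0.989996784 ≈ 1.010104.

1.0101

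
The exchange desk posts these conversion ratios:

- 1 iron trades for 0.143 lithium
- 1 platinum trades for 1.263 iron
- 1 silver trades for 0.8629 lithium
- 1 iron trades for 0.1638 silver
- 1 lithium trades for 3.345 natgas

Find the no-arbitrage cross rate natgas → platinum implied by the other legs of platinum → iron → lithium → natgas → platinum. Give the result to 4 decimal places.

1.6553

Known legs of the cycle: 1.263 × 0.143 × 3.345 = 0.604137105
For no arbitrage the full-cycle product must be 1, so the missing rate is 1 / 0.604137105 ≈ 1.655253.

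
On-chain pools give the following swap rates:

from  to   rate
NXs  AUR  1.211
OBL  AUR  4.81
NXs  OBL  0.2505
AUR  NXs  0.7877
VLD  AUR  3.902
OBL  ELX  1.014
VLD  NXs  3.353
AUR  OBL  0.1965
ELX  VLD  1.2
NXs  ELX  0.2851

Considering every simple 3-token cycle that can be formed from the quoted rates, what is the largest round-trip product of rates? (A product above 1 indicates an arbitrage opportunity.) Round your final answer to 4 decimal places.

NXs→ELX→VLD→NXs: 0.2851 × 1.2 × 3.353 = 1.14713
NXs→OBL→AUR→NXs: 0.2505 × 4.81 × 0.7877 = 0.94910
Maximum is NXs→ELX→VLD→NXs at 1.1471; arbitrage exists.

1.1471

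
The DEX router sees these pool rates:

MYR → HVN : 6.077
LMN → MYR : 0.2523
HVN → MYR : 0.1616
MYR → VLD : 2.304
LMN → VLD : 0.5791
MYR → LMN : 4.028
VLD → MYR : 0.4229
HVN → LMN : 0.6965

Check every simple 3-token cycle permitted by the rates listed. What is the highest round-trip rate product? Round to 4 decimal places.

1.0679

MYR→HVN→LMN→MYR: 6.077 × 0.6965 × 0.2523 = 1.06789
MYR→LMN→VLD→MYR: 4.028 × 0.5791 × 0.4229 = 0.98646
Maximum is MYR→HVN→LMN→MYR at 1.0679; arbitrage exists.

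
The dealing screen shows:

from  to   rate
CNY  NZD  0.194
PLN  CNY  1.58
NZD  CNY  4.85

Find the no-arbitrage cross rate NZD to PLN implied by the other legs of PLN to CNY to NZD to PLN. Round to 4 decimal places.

3.2624

Known legs of the cycle: 1.58 × 0.194 = 0.30652
For no arbitrage the full-cycle product must be 1, so the missing rate is 1 / 0.30652 ≈ 3.262430.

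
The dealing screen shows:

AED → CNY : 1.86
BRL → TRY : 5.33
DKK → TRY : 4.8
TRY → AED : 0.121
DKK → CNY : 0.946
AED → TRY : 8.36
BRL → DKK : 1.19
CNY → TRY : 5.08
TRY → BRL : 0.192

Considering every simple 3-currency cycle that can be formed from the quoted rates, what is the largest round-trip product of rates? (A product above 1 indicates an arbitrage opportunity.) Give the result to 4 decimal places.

1.1433

AED→CNY→TRY→AED: 1.86 × 5.08 × 0.121 = 1.14330
BRL→DKK→TRY→BRL: 1.19 × 4.8 × 0.192 = 1.09670
Maximum is AED→CNY→TRY→AED at 1.1433; arbitrage exists.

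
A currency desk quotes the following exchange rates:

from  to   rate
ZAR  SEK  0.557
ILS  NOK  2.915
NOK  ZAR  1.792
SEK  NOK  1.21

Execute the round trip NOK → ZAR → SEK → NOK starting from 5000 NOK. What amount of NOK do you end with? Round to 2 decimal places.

6038.77

5000 NOK × 1.792 = 8960 ZAR
8960 ZAR × 0.557 = 4990.72 SEK
4990.72 SEK × 1.21 = 6038.7712 NOK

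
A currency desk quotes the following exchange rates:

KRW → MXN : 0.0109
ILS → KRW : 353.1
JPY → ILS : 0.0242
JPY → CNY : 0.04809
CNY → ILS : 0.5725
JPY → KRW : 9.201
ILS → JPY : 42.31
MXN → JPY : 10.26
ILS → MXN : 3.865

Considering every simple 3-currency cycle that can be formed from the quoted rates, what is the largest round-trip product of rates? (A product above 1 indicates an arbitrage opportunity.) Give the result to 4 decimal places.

ILS→JPY→CNY→ILS: 42.31 × 0.04809 × 0.5725 = 1.16486
KRW→MXN→JPY→KRW: 0.0109 × 10.26 × 9.201 = 1.02898
ILS→MXN→JPY→ILS: 3.865 × 10.26 × 0.0242 = 0.95965
Maximum is ILS→JPY→CNY→ILS at 1.1649; arbitrage exists.

1.1649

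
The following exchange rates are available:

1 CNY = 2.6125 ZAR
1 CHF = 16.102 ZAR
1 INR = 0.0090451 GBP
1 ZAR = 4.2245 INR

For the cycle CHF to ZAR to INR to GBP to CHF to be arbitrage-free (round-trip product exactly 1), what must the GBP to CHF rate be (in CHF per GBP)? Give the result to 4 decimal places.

1.6253

Known legs of the cycle: 16.102 × 4.2245 × 0.0090451 = 0.6152739237449
For no arbitrage the full-cycle product must be 1, so the missing rate is 1 / 0.6152739237449 ≈ 1.625292.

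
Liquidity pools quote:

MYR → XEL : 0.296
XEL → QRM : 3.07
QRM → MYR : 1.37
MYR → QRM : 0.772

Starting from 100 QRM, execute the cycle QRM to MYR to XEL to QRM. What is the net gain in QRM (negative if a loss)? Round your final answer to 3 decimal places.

100 QRM × 1.37 = 137 MYR
137 MYR × 0.296 = 40.552 XEL
40.552 XEL × 3.07 = 124.49464 QRM
Net change: 124.49464 − 100 = 24.49464 QRM

24.495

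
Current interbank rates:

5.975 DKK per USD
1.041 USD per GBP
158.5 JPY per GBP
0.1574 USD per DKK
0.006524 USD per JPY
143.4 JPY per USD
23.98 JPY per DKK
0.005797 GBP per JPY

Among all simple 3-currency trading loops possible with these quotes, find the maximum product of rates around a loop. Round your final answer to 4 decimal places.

0.9348

JPY→USD→DKK→JPY: 0.006524 × 5.975 × 23.98 = 0.93476
JPY→GBP→USD→JPY: 0.005797 × 1.041 × 143.4 = 0.86537
Maximum is JPY→USD→DKK→JPY at 0.9348; no arbitrage — every cycle loses value.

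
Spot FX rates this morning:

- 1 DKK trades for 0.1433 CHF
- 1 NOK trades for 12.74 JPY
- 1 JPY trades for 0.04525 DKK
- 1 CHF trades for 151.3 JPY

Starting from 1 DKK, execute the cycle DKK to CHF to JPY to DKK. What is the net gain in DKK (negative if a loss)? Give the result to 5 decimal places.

-0.01892

1 DKK × 0.1433 = 0.1433 CHF
0.1433 CHF × 151.3 = 21.68129 JPY
21.68129 JPY × 0.04525 = 0.9810783725 DKK
Net change: 0.9810783725 − 1 = -0.0189216275 DKK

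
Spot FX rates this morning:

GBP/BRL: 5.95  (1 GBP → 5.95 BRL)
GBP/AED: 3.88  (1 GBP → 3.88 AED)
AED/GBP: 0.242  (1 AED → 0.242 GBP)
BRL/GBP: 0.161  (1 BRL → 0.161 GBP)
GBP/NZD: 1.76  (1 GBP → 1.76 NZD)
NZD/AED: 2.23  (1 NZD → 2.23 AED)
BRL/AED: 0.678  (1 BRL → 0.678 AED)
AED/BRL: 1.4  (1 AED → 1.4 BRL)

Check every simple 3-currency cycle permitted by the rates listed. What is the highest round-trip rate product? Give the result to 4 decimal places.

AED→GBP→BRL→AED: 0.242 × 5.95 × 0.678 = 0.97625
AED→GBP→NZD→AED: 0.242 × 1.76 × 2.23 = 0.94980
AED→BRL→GBP→AED: 1.4 × 0.161 × 3.88 = 0.87455
Maximum is AED→GBP→BRL→AED at 0.9763; no arbitrage — every cycle loses value.

0.9763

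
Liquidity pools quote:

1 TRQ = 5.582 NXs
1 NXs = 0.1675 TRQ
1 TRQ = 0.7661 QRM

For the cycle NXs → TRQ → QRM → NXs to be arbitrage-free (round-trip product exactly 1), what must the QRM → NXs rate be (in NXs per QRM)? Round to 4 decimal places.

7.7929

Known legs of the cycle: 0.1675 × 0.7661 = 0.12832175
For no arbitrage the full-cycle product must be 1, so the missing rate is 1 / 0.12832175 ≈ 7.792911.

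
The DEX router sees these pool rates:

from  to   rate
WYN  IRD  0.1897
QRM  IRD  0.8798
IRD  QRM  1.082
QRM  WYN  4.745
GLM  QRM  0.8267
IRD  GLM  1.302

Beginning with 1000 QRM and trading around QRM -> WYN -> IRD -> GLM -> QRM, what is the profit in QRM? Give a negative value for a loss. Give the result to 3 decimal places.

1000 QRM × 4.745 = 4745 WYN
4745 WYN × 0.1897 = 900.1265 IRD
900.1265 IRD × 1.302 = 1171.964703 GLM
1171.964703 GLM × 0.8267 = 968.8632199701 QRM
Net change: 968.8632199701 − 1000 = -31.1367800299 QRM

-31.137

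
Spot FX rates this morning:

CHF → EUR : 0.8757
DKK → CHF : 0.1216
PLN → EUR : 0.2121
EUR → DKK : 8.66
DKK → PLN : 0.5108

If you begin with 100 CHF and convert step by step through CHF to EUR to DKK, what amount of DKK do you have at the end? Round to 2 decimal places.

100 CHF × 0.8757 = 87.57 EUR
87.57 EUR × 8.66 = 758.3562 DKK

758.36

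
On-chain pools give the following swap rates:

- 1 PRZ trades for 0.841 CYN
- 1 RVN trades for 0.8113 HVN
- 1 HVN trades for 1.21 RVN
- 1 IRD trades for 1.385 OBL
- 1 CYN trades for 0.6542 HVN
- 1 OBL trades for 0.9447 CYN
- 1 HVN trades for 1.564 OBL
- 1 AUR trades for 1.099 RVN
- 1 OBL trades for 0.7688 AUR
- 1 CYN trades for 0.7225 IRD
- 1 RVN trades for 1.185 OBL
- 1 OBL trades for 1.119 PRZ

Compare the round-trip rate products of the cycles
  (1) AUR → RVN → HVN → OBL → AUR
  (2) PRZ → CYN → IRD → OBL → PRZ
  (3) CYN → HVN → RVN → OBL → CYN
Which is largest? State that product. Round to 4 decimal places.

1.0721

(1) 1.099 × 0.8113 × 1.564 × 0.7688 = 1.07209
(2) 0.841 × 0.7225 × 1.385 × 1.119 = 0.94170
(3) 0.6542 × 1.21 × 1.185 × 0.9447 = 0.88615
Highest is cycle (1) at 1.0721 (>1, arbitrage).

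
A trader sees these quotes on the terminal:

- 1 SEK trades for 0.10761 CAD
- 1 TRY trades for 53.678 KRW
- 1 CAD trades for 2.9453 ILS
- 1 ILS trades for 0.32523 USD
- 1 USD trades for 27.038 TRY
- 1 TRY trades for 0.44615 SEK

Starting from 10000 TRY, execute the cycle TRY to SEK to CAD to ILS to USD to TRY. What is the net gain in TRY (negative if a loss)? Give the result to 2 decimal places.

2434.50

10000 TRY × 0.44615 = 4461.5 SEK
4461.5 SEK × 0.10761 = 480.102015 CAD
480.102015 CAD × 2.9453 = 1414.0444647795 ILS
1414.0444647795 ILS × 0.32523 = 459.889681280236785 USD
459.889681280236785 USD × 27.038 = 12434.49720245504219283 TRY
Net change: 12434.49720245504219283 − 10000 = 2434.49720245504219283 TRY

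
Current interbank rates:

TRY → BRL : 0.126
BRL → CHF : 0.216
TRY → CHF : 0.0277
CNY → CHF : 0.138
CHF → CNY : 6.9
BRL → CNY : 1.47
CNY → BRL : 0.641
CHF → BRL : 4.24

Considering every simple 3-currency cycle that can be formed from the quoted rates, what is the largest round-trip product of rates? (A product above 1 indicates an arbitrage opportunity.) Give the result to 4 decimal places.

BRL→CHF→CNY→BRL: 0.216 × 6.9 × 0.641 = 0.95535
BRL→CNY→CHF→BRL: 1.47 × 0.138 × 4.24 = 0.86013
Maximum is BRL→CHF→CNY→BRL at 0.9553; no arbitrage — every cycle loses value.

0.9553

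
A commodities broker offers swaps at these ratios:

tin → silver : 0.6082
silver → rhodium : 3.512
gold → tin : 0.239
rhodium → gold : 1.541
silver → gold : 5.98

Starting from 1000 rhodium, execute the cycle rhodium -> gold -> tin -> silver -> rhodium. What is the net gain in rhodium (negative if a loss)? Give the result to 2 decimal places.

1000 rhodium × 1.541 = 1541 gold
1541 gold × 0.239 = 368.299 tin
368.299 tin × 0.6082 = 223.9994518 silver
223.9994518 silver × 3.512 = 786.6860747216 rhodium
Net change: 786.6860747216 − 1000 = -213.3139252784 rhodium

-213.31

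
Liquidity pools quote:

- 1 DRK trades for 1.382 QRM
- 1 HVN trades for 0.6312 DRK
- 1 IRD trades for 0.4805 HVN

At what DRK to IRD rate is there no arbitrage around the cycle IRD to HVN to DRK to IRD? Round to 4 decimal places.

3.2972

Known legs of the cycle: 0.4805 × 0.6312 = 0.3032916
For no arbitrage the full-cycle product must be 1, so the missing rate is 1 / 0.3032916 ≈ 3.297157.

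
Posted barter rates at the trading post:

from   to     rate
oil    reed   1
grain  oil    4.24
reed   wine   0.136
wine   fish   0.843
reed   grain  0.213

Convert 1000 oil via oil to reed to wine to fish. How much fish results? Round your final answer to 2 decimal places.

1000 oil × 1 = 1000 reed
1000 reed × 0.136 = 136 wine
136 wine × 0.843 = 114.648 fish

114.65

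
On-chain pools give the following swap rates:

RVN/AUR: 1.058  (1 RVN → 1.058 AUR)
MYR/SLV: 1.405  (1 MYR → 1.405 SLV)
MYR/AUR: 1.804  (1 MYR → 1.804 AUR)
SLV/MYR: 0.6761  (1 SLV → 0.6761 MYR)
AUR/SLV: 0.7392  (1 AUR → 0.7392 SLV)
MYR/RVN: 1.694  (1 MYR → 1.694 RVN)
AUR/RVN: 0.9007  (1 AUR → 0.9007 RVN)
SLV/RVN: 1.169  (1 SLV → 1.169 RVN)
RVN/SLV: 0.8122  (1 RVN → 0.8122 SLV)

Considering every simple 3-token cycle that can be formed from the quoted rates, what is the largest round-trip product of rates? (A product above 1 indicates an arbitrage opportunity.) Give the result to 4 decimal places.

0.9302

RVN→SLV→MYR→RVN: 0.8122 × 0.6761 × 1.694 = 0.93022
RVN→AUR→SLV→RVN: 1.058 × 0.7392 × 1.169 = 0.91424
SLV→MYR→AUR→SLV: 0.6761 × 1.804 × 0.7392 = 0.90159
Maximum is RVN→SLV→MYR→RVN at 0.9302; no arbitrage — every cycle loses value.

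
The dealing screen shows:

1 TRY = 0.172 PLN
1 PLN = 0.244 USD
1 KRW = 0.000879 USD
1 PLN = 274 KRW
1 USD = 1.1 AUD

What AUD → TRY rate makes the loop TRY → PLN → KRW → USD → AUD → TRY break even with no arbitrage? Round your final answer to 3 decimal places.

Known legs of the cycle: 0.172 × 274 × 0.000879 × 1.1 = 0.0455680632
For no arbitrage the full-cycle product must be 1, so the missing rate is 1 / 0.0455680632 ≈ 21.94519.

21.945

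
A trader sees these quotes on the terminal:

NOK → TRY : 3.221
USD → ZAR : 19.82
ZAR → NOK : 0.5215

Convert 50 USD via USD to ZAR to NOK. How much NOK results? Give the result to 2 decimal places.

50 USD × 19.82 = 991 ZAR
991 ZAR × 0.5215 = 516.8065 NOK

516.81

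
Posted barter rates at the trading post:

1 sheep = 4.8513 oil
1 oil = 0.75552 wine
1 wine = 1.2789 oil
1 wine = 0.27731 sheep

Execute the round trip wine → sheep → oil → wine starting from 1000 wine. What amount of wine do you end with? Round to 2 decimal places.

1016.41

1000 wine × 0.27731 = 277.31 sheep
277.31 sheep × 4.8513 = 1345.314003 oil
1345.314003 oil × 0.75552 = 1016.41163554656 wine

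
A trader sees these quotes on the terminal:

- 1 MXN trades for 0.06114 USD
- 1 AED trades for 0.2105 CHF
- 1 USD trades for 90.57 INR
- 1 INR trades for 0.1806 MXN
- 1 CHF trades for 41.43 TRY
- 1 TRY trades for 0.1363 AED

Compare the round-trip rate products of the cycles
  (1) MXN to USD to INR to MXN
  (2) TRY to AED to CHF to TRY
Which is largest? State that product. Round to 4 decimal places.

(1) 0.06114 × 90.57 × 0.1806 = 1.00006
(2) 0.1363 × 0.2105 × 41.43 = 1.18867
Highest is cycle (2) at 1.1887 (>1, arbitrage).

1.1887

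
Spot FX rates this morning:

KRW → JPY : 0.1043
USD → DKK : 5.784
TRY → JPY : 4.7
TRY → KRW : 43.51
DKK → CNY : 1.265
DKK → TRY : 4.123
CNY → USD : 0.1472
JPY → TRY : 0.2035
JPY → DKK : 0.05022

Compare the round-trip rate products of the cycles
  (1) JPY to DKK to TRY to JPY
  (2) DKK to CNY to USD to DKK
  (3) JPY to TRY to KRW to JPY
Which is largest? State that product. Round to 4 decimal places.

(1) 0.05022 × 4.123 × 4.7 = 0.97317
(2) 1.265 × 0.1472 × 5.784 = 1.07703
(3) 0.2035 × 43.51 × 0.1043 = 0.92350
Highest is cycle (2) at 1.0770 (>1, arbitrage).

1.0770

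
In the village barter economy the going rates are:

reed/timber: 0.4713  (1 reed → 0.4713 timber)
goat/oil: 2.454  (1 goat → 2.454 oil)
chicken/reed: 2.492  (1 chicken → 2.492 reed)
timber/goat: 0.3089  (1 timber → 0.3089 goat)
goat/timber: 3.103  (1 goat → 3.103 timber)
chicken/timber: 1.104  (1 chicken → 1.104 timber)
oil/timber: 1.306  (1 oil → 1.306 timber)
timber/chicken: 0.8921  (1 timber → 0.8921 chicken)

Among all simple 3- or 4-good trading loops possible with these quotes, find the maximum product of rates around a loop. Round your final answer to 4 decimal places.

chicken→reed→timber→chicken: 2.492 × 0.4713 × 0.8921 = 1.04775
timber→goat→oil→timber: 0.3089 × 2.454 × 1.306 = 0.99000
Maximum is chicken→reed→timber→chicken at 1.0478; arbitrage exists.

1.0478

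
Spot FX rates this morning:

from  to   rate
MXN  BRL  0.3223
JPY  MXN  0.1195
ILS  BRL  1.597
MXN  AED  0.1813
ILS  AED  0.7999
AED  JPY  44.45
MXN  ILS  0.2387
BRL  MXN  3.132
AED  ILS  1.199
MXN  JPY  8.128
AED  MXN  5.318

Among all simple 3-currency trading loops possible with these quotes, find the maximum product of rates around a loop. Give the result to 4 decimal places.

1.1939

MXN→ILS→BRL→MXN: 0.2387 × 1.597 × 3.132 = 1.19393
AED→MXN→ILS→AED: 5.318 × 0.2387 × 0.7999 = 1.01540
AED→JPY→MXN→AED: 44.45 × 0.1195 × 0.1813 = 0.96302
Maximum is MXN→ILS→BRL→MXN at 1.1939; arbitrage exists.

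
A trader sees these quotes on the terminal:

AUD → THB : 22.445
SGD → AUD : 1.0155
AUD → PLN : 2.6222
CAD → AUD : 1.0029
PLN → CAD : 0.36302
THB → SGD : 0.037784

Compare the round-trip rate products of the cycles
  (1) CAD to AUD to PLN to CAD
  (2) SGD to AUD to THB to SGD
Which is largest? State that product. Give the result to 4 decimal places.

(1) 1.0029 × 2.6222 × 0.36302 = 0.95467
(2) 1.0155 × 22.445 × 0.037784 = 0.86121
Highest is cycle (1) at 0.9547 (≤1, no arbitrage).

0.9547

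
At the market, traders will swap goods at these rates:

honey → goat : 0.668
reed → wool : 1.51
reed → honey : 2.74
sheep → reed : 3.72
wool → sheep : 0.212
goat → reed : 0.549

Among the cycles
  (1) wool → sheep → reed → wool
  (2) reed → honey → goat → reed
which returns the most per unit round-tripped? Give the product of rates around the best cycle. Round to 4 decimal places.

(1) 0.212 × 3.72 × 1.51 = 1.19085
(2) 2.74 × 0.668 × 0.549 = 1.00485
Highest is cycle (1) at 1.1908 (>1, arbitrage).

1.1908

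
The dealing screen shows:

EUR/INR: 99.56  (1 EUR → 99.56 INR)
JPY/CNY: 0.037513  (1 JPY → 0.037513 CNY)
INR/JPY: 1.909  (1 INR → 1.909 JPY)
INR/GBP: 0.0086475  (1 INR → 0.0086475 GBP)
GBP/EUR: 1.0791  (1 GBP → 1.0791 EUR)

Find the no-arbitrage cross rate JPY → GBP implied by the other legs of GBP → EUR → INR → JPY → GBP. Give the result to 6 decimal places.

Known legs of the cycle: 1.0791 × 99.56 × 1.909 = 205.093789164
For no arbitrage the full-cycle product must be 1, so the missing rate is 1 / 205.093789164 ≈ 0.00487582.

0.004876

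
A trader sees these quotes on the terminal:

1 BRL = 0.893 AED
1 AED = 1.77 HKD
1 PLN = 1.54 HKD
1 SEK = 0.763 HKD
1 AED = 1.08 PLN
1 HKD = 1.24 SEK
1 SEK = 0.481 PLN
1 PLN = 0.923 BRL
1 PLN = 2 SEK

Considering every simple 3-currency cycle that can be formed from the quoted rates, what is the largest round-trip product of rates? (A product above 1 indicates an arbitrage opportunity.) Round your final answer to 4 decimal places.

HKD→SEK→PLN→HKD: 1.24 × 0.481 × 1.54 = 0.91852
AED→PLN→BRL→AED: 1.08 × 0.923 × 0.893 = 0.89018
Maximum is HKD→SEK→PLN→HKD at 0.9185; no arbitrage — every cycle loses value.

0.9185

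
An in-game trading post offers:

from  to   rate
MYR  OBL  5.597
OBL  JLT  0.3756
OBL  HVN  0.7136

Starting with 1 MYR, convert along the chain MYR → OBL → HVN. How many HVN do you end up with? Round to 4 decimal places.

1 MYR × 5.597 = 5.597 OBL
5.597 OBL × 0.7136 = 3.9940192 HVN

3.9940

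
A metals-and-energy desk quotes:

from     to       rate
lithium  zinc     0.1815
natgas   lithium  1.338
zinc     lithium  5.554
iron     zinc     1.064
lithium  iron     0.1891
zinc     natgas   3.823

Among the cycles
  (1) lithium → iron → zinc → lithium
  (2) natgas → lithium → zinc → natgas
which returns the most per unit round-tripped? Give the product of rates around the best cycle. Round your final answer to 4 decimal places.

1.1175

(1) 0.1891 × 1.064 × 5.554 = 1.11748
(2) 1.338 × 0.1815 × 3.823 = 0.92840
Highest is cycle (1) at 1.1175 (>1, arbitrage).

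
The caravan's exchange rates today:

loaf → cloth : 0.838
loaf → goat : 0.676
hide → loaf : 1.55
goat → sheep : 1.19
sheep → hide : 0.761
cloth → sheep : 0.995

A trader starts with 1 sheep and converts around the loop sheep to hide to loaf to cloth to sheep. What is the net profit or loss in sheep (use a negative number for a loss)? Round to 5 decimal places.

-0.01648

1 sheep × 0.761 = 0.761 hide
0.761 hide × 1.55 = 1.17955 loaf
1.17955 loaf × 0.838 = 0.9884629 cloth
0.9884629 cloth × 0.995 = 0.9835205855 sheep
Net change: 0.9835205855 − 1 = -0.0164794145 sheep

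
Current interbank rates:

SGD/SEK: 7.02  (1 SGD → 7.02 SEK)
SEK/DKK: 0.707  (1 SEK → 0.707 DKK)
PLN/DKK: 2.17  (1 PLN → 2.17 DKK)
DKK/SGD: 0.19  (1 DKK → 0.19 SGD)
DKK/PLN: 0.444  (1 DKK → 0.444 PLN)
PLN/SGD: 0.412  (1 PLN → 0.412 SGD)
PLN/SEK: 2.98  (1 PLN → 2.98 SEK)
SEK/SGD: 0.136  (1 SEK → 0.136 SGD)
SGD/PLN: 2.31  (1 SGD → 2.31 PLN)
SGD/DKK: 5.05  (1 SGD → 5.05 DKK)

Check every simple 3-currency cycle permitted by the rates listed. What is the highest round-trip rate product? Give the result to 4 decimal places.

DKK→SGD→PLN→DKK: 0.19 × 2.31 × 2.17 = 0.95241
SEK→DKK→SGD→SEK: 0.707 × 0.19 × 7.02 = 0.94300
SEK→SGD→PLN→SEK: 0.136 × 2.31 × 2.98 = 0.93620
SEK→DKK→PLN→SEK: 0.707 × 0.444 × 2.98 = 0.93545
DKK→PLN→SGD→DKK: 0.444 × 0.412 × 5.05 = 0.92379
Maximum is DKK→SGD→PLN→DKK at 0.9524; no arbitrage — every cycle loses value.

0.9524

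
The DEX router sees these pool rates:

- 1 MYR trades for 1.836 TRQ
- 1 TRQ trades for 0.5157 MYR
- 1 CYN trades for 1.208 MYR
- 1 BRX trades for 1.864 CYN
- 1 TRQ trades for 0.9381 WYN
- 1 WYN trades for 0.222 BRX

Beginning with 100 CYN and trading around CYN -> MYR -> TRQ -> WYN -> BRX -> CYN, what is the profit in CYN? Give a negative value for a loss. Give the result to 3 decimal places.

-13.903

100 CYN × 1.208 = 120.8 MYR
120.8 MYR × 1.836 = 221.7888 TRQ
221.7888 TRQ × 0.9381 = 208.06007328 WYN
208.06007328 WYN × 0.222 = 46.18933626816 BRX
46.18933626816 BRX × 1.864 = 86.09692280385024 CYN
Net change: 86.09692280385024 − 100 = -13.90307719614976 CYN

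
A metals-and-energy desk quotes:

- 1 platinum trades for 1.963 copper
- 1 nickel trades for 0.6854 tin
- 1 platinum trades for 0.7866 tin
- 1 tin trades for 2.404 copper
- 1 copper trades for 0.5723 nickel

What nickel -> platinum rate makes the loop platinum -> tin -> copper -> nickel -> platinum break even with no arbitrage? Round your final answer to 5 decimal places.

Known legs of the cycle: 0.7866 × 2.404 × 0.5723 = 1.08221151672
For no arbitrage the full-cycle product must be 1, so the missing rate is 1 / 1.08221151672 ≈ 0.9240338.

0.92403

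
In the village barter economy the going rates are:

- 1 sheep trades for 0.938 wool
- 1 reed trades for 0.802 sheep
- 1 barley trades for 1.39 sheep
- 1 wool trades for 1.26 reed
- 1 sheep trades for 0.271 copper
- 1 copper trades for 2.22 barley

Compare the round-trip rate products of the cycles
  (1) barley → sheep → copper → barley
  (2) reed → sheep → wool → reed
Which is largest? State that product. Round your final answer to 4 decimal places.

0.9479

(1) 1.39 × 0.271 × 2.22 = 0.83625
(2) 0.802 × 0.938 × 1.26 = 0.94787
Highest is cycle (2) at 0.9479 (≤1, no arbitrage).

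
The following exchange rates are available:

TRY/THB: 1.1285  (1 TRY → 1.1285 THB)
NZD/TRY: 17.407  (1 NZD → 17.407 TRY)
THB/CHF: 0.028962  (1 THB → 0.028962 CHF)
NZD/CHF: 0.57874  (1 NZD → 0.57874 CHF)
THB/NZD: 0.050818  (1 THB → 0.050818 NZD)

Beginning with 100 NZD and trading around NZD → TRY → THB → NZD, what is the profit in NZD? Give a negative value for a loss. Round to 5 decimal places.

100 NZD × 17.407 = 1740.7 TRY
1740.7 TRY × 1.1285 = 1964.37995 THB
1964.37995 THB × 0.050818 = 99.8258602991 NZD
Net change: 99.8258602991 − 100 = -0.1741397009 NZD

-0.17414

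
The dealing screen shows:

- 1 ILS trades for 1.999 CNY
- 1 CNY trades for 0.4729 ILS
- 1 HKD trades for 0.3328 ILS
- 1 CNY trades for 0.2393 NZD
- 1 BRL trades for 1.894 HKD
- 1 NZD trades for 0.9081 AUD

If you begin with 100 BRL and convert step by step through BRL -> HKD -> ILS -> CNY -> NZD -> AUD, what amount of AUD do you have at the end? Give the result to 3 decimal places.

100 BRL × 1.894 = 189.4 HKD
189.4 HKD × 0.3328 = 63.03232 ILS
63.03232 ILS × 1.999 = 126.00160768 CNY
126.00160768 CNY × 0.2393 = 30.152184717824 NZD
30.152184717824 NZD × 0.9081 = 27.3811989422559744 AUD

27.381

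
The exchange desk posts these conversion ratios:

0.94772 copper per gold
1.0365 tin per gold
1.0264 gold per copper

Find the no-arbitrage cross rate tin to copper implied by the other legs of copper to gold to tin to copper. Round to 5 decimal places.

0.93997

Known legs of the cycle: 1.0264 × 1.0365 = 1.0638636
For no arbitrage the full-cycle product must be 1, so the missing rate is 1 / 1.0638636 ≈ 0.9399701.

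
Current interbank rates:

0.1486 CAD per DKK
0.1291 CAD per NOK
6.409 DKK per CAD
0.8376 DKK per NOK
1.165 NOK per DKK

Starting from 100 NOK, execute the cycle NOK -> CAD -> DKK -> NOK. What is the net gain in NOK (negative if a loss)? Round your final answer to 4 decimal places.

-3.6077

100 NOK × 0.1291 = 12.91 CAD
12.91 CAD × 6.409 = 82.74019 DKK
82.74019 DKK × 1.165 = 96.39232135 NOK
Net change: 96.39232135 − 100 = -3.60767865 NOK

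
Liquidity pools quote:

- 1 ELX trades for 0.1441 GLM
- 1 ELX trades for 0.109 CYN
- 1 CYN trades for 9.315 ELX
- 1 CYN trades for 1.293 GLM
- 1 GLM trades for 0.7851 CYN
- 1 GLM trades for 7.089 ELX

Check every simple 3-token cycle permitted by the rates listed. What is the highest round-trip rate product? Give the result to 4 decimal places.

ELX→GLM→CYN→ELX: 0.1441 × 0.7851 × 9.315 = 1.05383
ELX→CYN→GLM→ELX: 0.109 × 1.293 × 7.089 = 0.99910
Maximum is ELX→GLM→CYN→ELX at 1.0538; arbitrage exists.

1.0538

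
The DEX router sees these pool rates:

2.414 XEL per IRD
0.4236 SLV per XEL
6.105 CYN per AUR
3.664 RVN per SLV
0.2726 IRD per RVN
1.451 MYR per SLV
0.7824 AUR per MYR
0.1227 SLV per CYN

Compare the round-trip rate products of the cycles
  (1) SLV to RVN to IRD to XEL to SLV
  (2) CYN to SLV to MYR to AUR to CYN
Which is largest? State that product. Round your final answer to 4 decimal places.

(1) 3.664 × 0.2726 × 2.414 × 0.4236 = 1.02135
(2) 0.1227 × 1.451 × 0.7824 × 6.105 = 0.85041
Highest is cycle (1) at 1.0213 (>1, arbitrage).

1.0213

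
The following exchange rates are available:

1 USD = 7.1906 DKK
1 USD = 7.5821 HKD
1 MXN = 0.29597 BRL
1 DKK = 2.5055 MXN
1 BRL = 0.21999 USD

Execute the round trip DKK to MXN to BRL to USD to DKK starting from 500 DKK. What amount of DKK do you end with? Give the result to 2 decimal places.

500 DKK × 2.5055 = 1252.75 MXN
1252.75 MXN × 0.29597 = 370.7764175 BRL
370.7764175 BRL × 0.21999 = 81.567104085825 USD
81.567104085825 USD × 7.1906 = 586.516418639533245 DKK

586.52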